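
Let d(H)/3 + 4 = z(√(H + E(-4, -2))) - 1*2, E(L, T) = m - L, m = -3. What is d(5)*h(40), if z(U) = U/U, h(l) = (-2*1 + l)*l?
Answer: -22800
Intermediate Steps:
E(L, T) = -3 - L
h(l) = l*(-2 + l) (h(l) = (-2 + l)*l = l*(-2 + l))
z(U) = 1
d(H) = -15 (d(H) = -12 + 3*(1 - 1*2) = -12 + 3*(1 - 2) = -12 + 3*(-1) = -12 - 3 = -15)
d(5)*h(40) = -600*(-2 + 40) = -600*38 = -15*1520 = -22800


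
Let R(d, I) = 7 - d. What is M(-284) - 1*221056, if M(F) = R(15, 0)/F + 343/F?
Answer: -62780239/284 ≈ -2.2106e+5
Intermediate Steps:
M(F) = 335/F (M(F) = (7 - 1*15)/F + 343/F = (7 - 15)/F + 343/F = -8/F + 343/F = 335/F)
M(-284) - 1*221056 = 335/(-284) - 1*221056 = 335*(-1/284) - 221056 = -335/284 - 221056 = -62780239/284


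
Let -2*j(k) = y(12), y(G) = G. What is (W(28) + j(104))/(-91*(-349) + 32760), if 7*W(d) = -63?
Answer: -15/64519 ≈ -0.00023249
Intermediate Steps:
j(k) = -6 (j(k) = -1/2*12 = -6)
W(d) = -9 (W(d) = (1/7)*(-63) = -9)
(W(28) + j(104))/(-91*(-349) + 32760) = (-9 - 6)/(-91*(-349) + 32760) = -15/(31759 + 32760) = -15/64519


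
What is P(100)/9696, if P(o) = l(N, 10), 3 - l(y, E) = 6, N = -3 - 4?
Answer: -1/3232 ≈ -0.00030941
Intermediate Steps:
N = -7
l(y, E) = -3 (l(y, E) = 3 - 1*6 = 3 - 6 = -3)
P(o) = -3
P(100)/9696 = -3/9696 = -3*1/9696 = -1/3232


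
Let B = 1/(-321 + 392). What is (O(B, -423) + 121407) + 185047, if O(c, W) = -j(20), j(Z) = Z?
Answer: 306434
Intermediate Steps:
B = 1/71 ≈ 0.014085
O(c, W) = -20 (O(c, W) = -1*20 = -20)
(O(B, -423) + 121407) + 185047 = (-20 + 121407) + 185047 = 121387 + 185047 = 306434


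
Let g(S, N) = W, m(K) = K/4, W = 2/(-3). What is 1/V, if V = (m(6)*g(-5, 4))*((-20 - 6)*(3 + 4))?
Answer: 1/182 ≈ 0.0054945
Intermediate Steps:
W = -⅔ (W = 2*(-⅓) = -⅔ ≈ -0.66667)
m(K) = K/4 (m(K) = K*(¼) = K/4)
g(S, N) = -⅔
V = 182 (V = (((¼)*6)*(-⅔))*((-20 - 6)*(3 + 4)) = ((3/2)*(-⅔))*(-26*7) = -1*(-182) = 182)
1/V = 1/182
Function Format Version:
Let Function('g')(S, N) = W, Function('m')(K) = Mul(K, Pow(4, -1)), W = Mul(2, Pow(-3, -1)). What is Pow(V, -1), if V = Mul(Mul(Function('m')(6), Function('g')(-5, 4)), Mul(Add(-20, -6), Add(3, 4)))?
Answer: Rational(1, 182) ≈ 0.0054945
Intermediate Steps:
W = Rational(-2, 3) (W = Mul(2, Rational(-1, 3)) = Rational(-2, 3) ≈ -0.66667)
Function('m')(K) = Mul(Rational(1, 4), K) (Function('m')(K) = Mul(K, Rational(1, 4)) = Mul(Rational(1, 4), K))
Function('g')(S, N) = Rational(-2, 3)
V = 182 (V = Mul(Mul(Mul(Rational(1, 4), 6), Rational(-2, 3)), Mul(Add(-20, -6), Add(3, 4))) = Mul(Mul(Rational(3, 2), Rational(-2, 3)), Mul(-26, 7)) = Mul(-1, -182) = 182)
Pow(V, -1) = Pow(182, -1) = Rational(1, 182)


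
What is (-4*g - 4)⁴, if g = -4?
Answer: 20736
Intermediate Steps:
(-4*g - 4)⁴ = (-4*(-4) - 4)⁴ = (16 - 4)⁴ = 12⁴ = 20736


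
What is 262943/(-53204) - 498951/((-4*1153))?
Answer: 1583343493/15336053 ≈ 103.24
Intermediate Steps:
262943/(-53204) - 498951/((-4*1153)) = 262943*(-1/53204) - 498951/(-4612) = -262943/53204 - 498951*(-1/4612) = -262943/53204 + 498951/4612 = 1583343493/15336053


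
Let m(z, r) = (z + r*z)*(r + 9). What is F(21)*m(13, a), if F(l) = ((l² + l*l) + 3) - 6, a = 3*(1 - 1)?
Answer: 102843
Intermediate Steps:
a = 0 (a = 3*0 = 0)
m(z, r) = (9 + r)*(z + r*z) (m(z, r) = (z + r*z)*(9 + r) = (9 + r)*(z + r*z))
F(l) = -3 + 2*l² (F(l) = ((l² + l²) + 3) - 6 = (2*l² + 3) - 6 = (3 + 2*l²) - 6 = -3 + 2*l²)
F(21)*m(13, a) = (-3 + 2*21²)*(13*(9 + 0² + 10*0)) = (-3 + 2*441)*(13*(9 + 0 + 0)) = (-3 + 882)*(13*9) = 879*117 = 102843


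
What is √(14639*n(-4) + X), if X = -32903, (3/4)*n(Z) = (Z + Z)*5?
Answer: I*√7322847/3 ≈ 902.03*I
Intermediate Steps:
n(Z) = 40*Z/3 (n(Z) = 4*((Z + Z)*5)/3 = 4*((2*Z)*5)/3 = 4*(10*Z)/3 = 40*Z/3)
√(14639*n(-4) + X) = √(14639*((40/3)*(-4)) - 32903) = √(14639*(-160/3) - 32903) = √(-2342240/3 - 32903) = √(-2440949/3) = I*√7322847/3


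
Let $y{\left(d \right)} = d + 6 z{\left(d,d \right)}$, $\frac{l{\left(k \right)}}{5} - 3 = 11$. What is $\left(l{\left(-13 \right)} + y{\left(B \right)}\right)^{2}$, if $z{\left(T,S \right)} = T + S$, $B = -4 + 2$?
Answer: $1936$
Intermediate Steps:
$l{\left(k \right)} = 70$ ($l{\left(k \right)} = 15 + 5 \cdot 11 = 15 + 55 = 70$)
$B = -2$
$z{\left(T,S \right)} = S + T$
$y{\left(d \right)} = 13 d$ ($y{\left(d \right)} = d + 6 \left(d + d\right) = d + 6 \cdot 2 d = d + 12 d = 13 d$)
$\left(l{\left(-13 \right)} + y{\left(B \right)}\right)^{2} = \left(70 + 13 \left(-2\right)\right)^{2} = \left(70 - 26\right)^{2} = 44^{2} = 1936$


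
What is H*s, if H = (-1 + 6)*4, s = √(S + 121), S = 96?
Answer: 20*√217 ≈ 294.62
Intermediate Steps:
s = √217 (s = √(96 + 121) = √217 ≈ 14.731)
H = 20 (H = 5*4 = 20)
H*s = 20*√217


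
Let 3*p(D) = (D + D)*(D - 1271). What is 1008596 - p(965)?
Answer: 1205456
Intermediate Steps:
p(D) = 2*D*(-1271 + D)/3 (p(D) = ((D + D)*(D - 1271))/3 = ((2*D)*(-1271 + D))/3 = (2*D*(-1271 + D))/3 = 2*D*(-1271 + D)/3)
1008596 - p(965) = 1008596 - 2*965*(-1271 + 965)/3 = 1008596 - 2*965*(-306)/3 = 1008596 - 1*(-196860) = 1008596 + 196860 = 1205456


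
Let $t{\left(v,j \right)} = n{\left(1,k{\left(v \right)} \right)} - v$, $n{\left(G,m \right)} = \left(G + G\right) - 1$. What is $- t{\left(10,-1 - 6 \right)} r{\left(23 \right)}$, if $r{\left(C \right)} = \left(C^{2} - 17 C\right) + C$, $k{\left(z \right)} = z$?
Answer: $1449$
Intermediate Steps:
$n{\left(G,m \right)} = -1 + 2 G$ ($n{\left(G,m \right)} = 2 G - 1 = -1 + 2 G$)
$r{\left(C \right)} = C^{2} - 16 C$
$t{\left(v,j \right)} = 1 - v$ ($t{\left(v,j \right)} = \left(-1 + 2 \cdot 1\right) - v = \left(-1 + 2\right) - v = 1 - v$)
$- t{\left(10,-1 - 6 \right)} r{\left(23 \right)} = - \left(1 - 10\right) 23 \left(-16 + 23\right) = - \left(1 - 10\right) 23 \cdot 7 = - \left(-9\right) 161 = \left(-1\right) \left(-1449\right) = 1449$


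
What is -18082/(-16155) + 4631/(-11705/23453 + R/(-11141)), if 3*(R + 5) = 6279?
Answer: -19544846143482707/2897807470695 ≈ -6744.7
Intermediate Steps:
R = 2088 (R = -5 + (1/3)*6279 = -5 + 2093 = 2088)
-18082/(-16155) + 4631/(-11705/23453 + R/(-11141)) = -18082/(-16155) + 4631/(-11705/23453 + 2088/(-11141)) = -18082*(-1/16155) + 4631/(-11705*1/23453 + 2088*(-1/11141)) = 18082/16155 + 4631/(-11705/23453 - 2088/11141) = 18082/16155 + 4631/(-179375269/261289873) = 18082/16155 + 4631*(-261289873/179375269) = 18082/16155 - 1210033401863/179375269 = -19544846143482707/2897807470695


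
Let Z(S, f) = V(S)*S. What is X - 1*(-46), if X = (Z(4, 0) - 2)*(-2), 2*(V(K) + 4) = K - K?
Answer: 82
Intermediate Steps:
V(K) = -4 (V(K) = -4 + (K - K)/2 = -4 + (½)*0 = -4 + 0 = -4)
Z(S, f) = -4*S
X = 36 (X = (-4*4 - 2)*(-2) = (-16 - 2)*(-2) = -18*(-2) = 36)
X - 1*(-46) = 36 - 1*(-46) = 36 + 46 = 82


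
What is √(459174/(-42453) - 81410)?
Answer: 4*I*√1019036477073/14151 ≈ 285.34*I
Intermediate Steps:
√(459174/(-42453) - 81410) = √(459174*(-1/42453) - 81410) = √(-153058/14151 - 81410) = √(-1152185968/14151) = 4*I*√1019036477073/14151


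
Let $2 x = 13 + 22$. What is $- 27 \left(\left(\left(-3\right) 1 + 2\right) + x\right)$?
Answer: $- \frac{891}{2} \approx -445.5$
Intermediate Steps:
$x = \frac{35}{2}$ ($x = \frac{13 + 22}{2} = \frac{1}{2} \cdot 35 = \frac{35}{2} \approx 17.5$)
$- 27 \left(\left(\left(-3\right) 1 + 2\right) + x\right) = - 27 \left(\left(\left(-3\right) 1 + 2\right) + \frac{35}{2}\right) = - 27 \left(\left(-3 + 2\right) + \frac{35}{2}\right) = - 27 \left(-1 + \frac{35}{2}\right) = \left(-27\right) \frac{33}{2} = - \frac{891}{2}$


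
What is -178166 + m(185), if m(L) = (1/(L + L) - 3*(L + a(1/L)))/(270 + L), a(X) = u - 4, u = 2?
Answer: -29994449229/168350 ≈ -1.7817e+5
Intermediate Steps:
a(X) = -2 (a(X) = 2 - 4 = -2)
m(L) = (6 + 1/(2*L) - 3*L)/(270 + L) (m(L) = (1/(L + L) - 3*(L - 2))/(270 + L) = (1/(2*L) - 3*(-2 + L))/(270 + L) = (1/(2*L) + (6 - 3*L))/(270 + L) = (6 + 1/(2*L) - 3*L)/(270 + L))
-178166 + m(185) = -178166 + (1/2)*(1 - 6*185**2 + 12*185)/(185*(270 + 185)) = -178166 + (1/2)*(1/185)*(1 - 6*34225 + 2220)/455 = -178166 + (1/2)*(1/185)*(1/455)*(1 - 205350 + 2220) = -178166 + (1/2)*(1/185)*(1/455)*(-203129) = -178166 - 203129/168350 = -29994449229/168350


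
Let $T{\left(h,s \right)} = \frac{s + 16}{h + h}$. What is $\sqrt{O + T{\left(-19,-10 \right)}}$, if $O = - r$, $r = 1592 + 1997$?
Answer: $\frac{i \sqrt{1295686}}{19} \approx 59.91 i$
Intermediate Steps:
$r = 3589$
$T{\left(h,s \right)} = \frac{16 + s}{2 h}$
$O = -3589$ ($O = \left(-1\right) 3589 = -3589$)
$\sqrt{O + T{\left(-19,-10 \right)}} = \sqrt{-3589 + \frac{16 - 10}{2 \left(-19\right)}} = \sqrt{-3589 + \frac{1}{2} \left(- \frac{1}{19}\right) 6} = \sqrt{-3589 - \frac{3}{19}} = \sqrt{- \frac{68194}{19}} = \frac{i \sqrt{1295686}}{19}$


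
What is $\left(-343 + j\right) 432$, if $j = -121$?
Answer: $-200448$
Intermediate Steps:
$\left(-343 + j\right) 432 = \left(-343 - 121\right) 432 = \left(-464\right) 432 = -200448$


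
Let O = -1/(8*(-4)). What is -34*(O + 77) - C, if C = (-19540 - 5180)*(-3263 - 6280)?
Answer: -3774489265/16 ≈ -2.3591e+8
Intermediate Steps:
O = 1/32 (O = -1/(-32) = -1*(-1/32) = 1/32 ≈ 0.031250)
C = 235902960 (C = -24720*(-9543) = 235902960)
-34*(O + 77) - C = -34*(1/32 + 77) - 1*235902960 = -34*2465/32 - 235902960 = -41905/16 - 235902960 = -3774489265/16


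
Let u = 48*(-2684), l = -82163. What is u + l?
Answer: -210995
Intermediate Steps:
u = -128832
u + l = -128832 - 82163 = -210995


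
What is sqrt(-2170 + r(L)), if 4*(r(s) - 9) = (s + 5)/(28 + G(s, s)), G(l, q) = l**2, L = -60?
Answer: I*sqrt(28443961709)/3628 ≈ 46.487*I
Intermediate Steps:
r(s) = 9 + (5 + s)/(4*(28 + s**2)) (r(s) = 9 + ((s + 5)/(28 + s**2))/4 = 9 + ((5 + s)/(28 + s**2))/4 = 9 + (5 + s)/(4*(28 + s**2)))
sqrt(-2170 + r(L)) = sqrt(-2170 + (1013 - 60 + 36*(-60)**2)/(4*(28 + (-60)**2))) = sqrt(-2170 + (1013 - 60 + 36*3600)/(4*(28 + 3600))) = sqrt(-2170 + (1/4)*(1013 - 60 + 129600)/3628) = sqrt(-2170 + (1/4)*(1/3628)*130553) = sqrt(-2170 + 130553/14512) = sqrt(-31360487/14512) = I*sqrt(28443961709)/3628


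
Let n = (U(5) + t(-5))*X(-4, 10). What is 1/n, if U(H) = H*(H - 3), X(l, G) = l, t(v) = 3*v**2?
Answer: -1/340 ≈ -0.0029412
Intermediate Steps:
U(H) = H*(-3 + H)
n = -340 (n = (5*(-3 + 5) + 3*(-5)**2)*(-4) = (5*2 + 3*25)*(-4) = (10 + 75)*(-4) = 85*(-4) = -340)
1/n = 1/(-340) = -1/340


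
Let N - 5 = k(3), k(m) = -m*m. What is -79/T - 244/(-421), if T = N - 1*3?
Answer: 34967/2947 ≈ 11.865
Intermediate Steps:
k(m) = -m**2
N = -4 (N = 5 - 1*3**2 = 5 - 1*9 = 5 - 9 = -4)
T = -7 (T = -4 - 1*3 = -4 - 3 = -7)
-79/T - 244/(-421) = -79/(-7) - 244/(-421) = -79*(-1/7) - 244*(-1/421) = 79/7 + 244/421 = 34967/2947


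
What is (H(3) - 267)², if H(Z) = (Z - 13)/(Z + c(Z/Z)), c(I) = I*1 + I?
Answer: 72361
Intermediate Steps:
c(I) = 2*I (c(I) = I + I = 2*I)
H(Z) = (-13 + Z)/(2 + Z) (H(Z) = (Z - 13)/(Z + 2*(Z/Z)) = (-13 + Z)/(Z + 2*1) = (-13 + Z)/(Z + 2) = (-13 + Z)/(2 + Z))
(H(3) - 267)² = ((-13 + 3)/(2 + 3) - 267)² = (-10/5 - 267)² = ((⅕)*(-10) - 267)² = (-2 - 267)² = (-269)² = 72361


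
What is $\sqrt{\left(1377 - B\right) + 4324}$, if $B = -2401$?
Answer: $\sqrt{8102} \approx 90.011$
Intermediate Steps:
$\sqrt{\left(1377 - B\right) + 4324} = \sqrt{\left(1377 - -2401\right) + 4324} = \sqrt{\left(1377 + 2401\right) + 4324} = \sqrt{3778 + 4324} = \sqrt{8102}$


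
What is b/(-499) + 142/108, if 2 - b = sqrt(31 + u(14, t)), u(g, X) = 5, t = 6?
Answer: 35645/26946 ≈ 1.3228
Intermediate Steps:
b = -4 (b = 2 - sqrt(31 + 5) = 2 - sqrt(36) = 2 - 1*6 = 2 - 6 = -4)
b/(-499) + 142/108 = -4/(-499) + 142/108 = -4*(-1/499) + 142*(1/108) = 4/499 + 71/54 = 35645/26946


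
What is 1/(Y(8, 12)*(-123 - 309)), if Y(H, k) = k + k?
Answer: -1/10368 ≈ -9.6451e-5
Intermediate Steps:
Y(H, k) = 2*k
1/(Y(8, 12)*(-123 - 309)) = 1/((2*12)*(-123 - 309)) = 1/(24*(-432)) = 1/(-10368) = -1/10368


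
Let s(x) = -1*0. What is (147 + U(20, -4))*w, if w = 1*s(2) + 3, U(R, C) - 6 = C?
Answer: 447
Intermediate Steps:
s(x) = 0
U(R, C) = 6 + C
w = 3 (w = 1*0 + 3 = 0 + 3 = 3)
(147 + U(20, -4))*w = (147 + (6 - 4))*3 = (147 + 2)*3 = 149*3 = 447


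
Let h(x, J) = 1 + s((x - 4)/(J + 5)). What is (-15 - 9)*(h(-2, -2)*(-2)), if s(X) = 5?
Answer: 288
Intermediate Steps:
h(x, J) = 6 (h(x, J) = 1 + 5 = 6)
(-15 - 9)*(h(-2, -2)*(-2)) = (-15 - 9)*(6*(-2)) = -24*(-12) = 288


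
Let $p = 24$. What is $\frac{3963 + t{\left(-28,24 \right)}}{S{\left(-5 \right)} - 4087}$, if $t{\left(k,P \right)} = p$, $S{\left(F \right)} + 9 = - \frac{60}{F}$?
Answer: $- \frac{3987}{4084} \approx -0.97625$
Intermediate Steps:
$S{\left(F \right)} = -9 - \frac{60}{F}$
$t{\left(k,P \right)} = 24$
$\frac{3963 + t{\left(-28,24 \right)}}{S{\left(-5 \right)} - 4087} = \frac{3963 + 24}{\left(-9 - \frac{60}{-5}\right) - 4087} = \frac{3987}{\left(-9 - -12\right) - 4087} = \frac{3987}{\left(-9 + 12\right) - 4087} = \frac{3987}{3 - 4087} = \frac{3987}{-4084} = 3987 \left(- \frac{1}{4084}\right) = - \frac{3987}{4084}$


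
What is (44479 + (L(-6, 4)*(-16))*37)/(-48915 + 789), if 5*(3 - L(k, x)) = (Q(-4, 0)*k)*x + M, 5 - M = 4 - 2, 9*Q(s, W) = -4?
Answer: -664817/721890 ≈ -0.92094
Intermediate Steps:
Q(s, W) = -4/9 (Q(s, W) = (⅑)*(-4) = -4/9)
M = 3 (M = 5 - (4 - 2) = 5 - 1*2 = 5 - 2 = 3)
L(k, x) = 12/5 + 4*k*x/45 (L(k, x) = 3 - ((-4*k/9)*x + 3)/5 = 3 - (-4*k*x/9 + 3)/5 = 3 - (3 - 4*k*x/9)/5 = 3 + (-⅗ + 4*k*x/45) = 12/5 + 4*k*x/45)
(44479 + (L(-6, 4)*(-16))*37)/(-48915 + 789) = (44479 + ((12/5 + (4/45)*(-6)*4)*(-16))*37)/(-48915 + 789) = (44479 + ((12/5 - 32/15)*(-16))*37)/(-48126) = (44479 + ((4/15)*(-16))*37)*(-1/48126) = (44479 - 64/15*37)*(-1/48126) = (44479 - 2368/15)*(-1/48126) = (664817/15)*(-1/48126) = -664817/721890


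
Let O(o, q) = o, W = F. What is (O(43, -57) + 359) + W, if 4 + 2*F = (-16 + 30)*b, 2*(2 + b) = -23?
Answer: 611/2 ≈ 305.50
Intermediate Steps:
b = -27/2 (b = -2 + (½)*(-23) = -2 - 23/2 = -27/2 ≈ -13.500)
F = -193/2 (F = -2 + ((-16 + 30)*(-27/2))/2 = -2 + (14*(-27/2))/2 = -2 + (½)*(-189) = -2 - 189/2 = -193/2 ≈ -96.500)
W = -193/2 ≈ -96.500
(O(43, -57) + 359) + W = (43 + 359) - 193/2 = 402 - 193/2 = 611/2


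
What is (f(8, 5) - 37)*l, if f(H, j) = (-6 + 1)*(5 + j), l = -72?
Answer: 6264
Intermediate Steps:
f(H, j) = -25 - 5*j (f(H, j) = -5*(5 + j) = -25 - 5*j)
(f(8, 5) - 37)*l = ((-25 - 5*5) - 37)*(-72) = ((-25 - 25) - 37)*(-72) = (-50 - 37)*(-72) = -87*(-72) = 6264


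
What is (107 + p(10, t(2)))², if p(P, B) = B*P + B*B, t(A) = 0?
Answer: 11449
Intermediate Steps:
p(P, B) = B² + B*P (p(P, B) = B*P + B² = B² + B*P)
(107 + p(10, t(2)))² = (107 + 0*(0 + 10))² = (107 + 0*10)² = (107 + 0)² = 107² = 11449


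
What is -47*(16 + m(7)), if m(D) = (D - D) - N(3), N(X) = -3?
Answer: -893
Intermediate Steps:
m(D) = 3 (m(D) = (D - D) - 1*(-3) = 0 + 3 = 3)
-47*(16 + m(7)) = -47*(16 + 3) = -47*19 = -893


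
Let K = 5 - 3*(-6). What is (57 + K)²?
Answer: 6400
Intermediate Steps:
K = 23 (K = 5 + 18 = 23)
(57 + K)² = (57 + 23)² = 80² = 6400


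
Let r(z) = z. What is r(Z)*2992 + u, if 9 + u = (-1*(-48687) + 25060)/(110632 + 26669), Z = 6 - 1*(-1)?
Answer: 2874470182/137301 ≈ 20936.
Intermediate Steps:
Z = 7 (Z = 6 + 1 = 7)
u = -1161962/137301 (u = -9 + (-1*(-48687) + 25060)/(110632 + 26669) = -9 + (48687 + 25060)/137301 = -9 + 73747*(1/137301) = -9 + 73747/137301 = -1161962/137301 ≈ -8.4629)
r(Z)*2992 + u = 7*2992 - 1161962/137301 = 20944 - 1161962/137301 = 2874470182/137301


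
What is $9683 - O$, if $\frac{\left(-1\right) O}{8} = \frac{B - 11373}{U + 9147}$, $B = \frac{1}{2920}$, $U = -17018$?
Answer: $\frac{27851645104}{2872915} \approx 9694.6$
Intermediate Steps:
$B = \frac{1}{2920} \approx 0.00034247$
$O = - \frac{33209159}{2872915}$ ($O = - 8 \frac{\frac{1}{2920} - 11373}{-17018 + 9147} = - 8 \left(- \frac{33209159}{2920 \left(-7871\right)}\right) = - 8 \left(\left(- \frac{33209159}{2920}\right) \left(- \frac{1}{7871}\right)\right) = \left(-8\right) \frac{33209159}{22983320} = - \frac{33209159}{2872915} \approx -11.559$)
$9683 - O = 9683 - - \frac{33209159}{2872915} = 9683 + \frac{33209159}{2872915} = \frac{27851645104}{2872915}$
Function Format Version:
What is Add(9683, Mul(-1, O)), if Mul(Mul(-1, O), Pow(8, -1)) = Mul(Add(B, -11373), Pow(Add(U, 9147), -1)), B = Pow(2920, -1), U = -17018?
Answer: Rational(27851645104, 2872915) ≈ 9694.6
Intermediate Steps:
B = Rational(1, 2920) ≈ 0.00034247
O = Rational(-33209159, 2872915) (O = Mul(-8, Mul(Add(Rational(1, 2920), -11373), Pow(Add(-17018, 9147), -1))) = Mul(-8, Mul(Rational(-33209159, 2920), Pow(-7871, -1))) = Mul(-8, Mul(Rational(-33209159, 2920), Rational(-1, 7871))) = Mul(-8, Rational(33209159, 22983320)) = Rational(-33209159, 2872915) ≈ -11.559)
Add(9683, Mul(-1, O)) = Add(9683, Mul(-1, Rational(-33209159, 2872915))) = Add(9683, Rational(33209159, 2872915)) = Rational(27851645104, 2872915)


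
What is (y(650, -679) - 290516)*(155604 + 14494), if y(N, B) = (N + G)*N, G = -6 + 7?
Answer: 22560778132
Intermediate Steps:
G = 1
y(N, B) = N*(1 + N) (y(N, B) = (N + 1)*N = (1 + N)*N = N*(1 + N))
(y(650, -679) - 290516)*(155604 + 14494) = (650*(1 + 650) - 290516)*(155604 + 14494) = (650*651 - 290516)*170098 = (423150 - 290516)*170098 = 132634*170098 = 22560778132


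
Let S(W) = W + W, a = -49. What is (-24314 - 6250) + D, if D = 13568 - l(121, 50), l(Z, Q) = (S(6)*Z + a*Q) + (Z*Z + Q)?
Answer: -30689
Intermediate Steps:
S(W) = 2*W
l(Z, Q) = Z² - 48*Q + 12*Z (l(Z, Q) = ((2*6)*Z - 49*Q) + (Z*Z + Q) = (12*Z - 49*Q) + (Z² + Q) = (-49*Q + 12*Z) + (Q + Z²) = Z² - 48*Q + 12*Z)
D = -125 (D = 13568 - (121² - 48*50 + 12*121) = 13568 - (14641 - 2400 + 1452) = 13568 - 1*13693 = 13568 - 13693 = -125)
(-24314 - 6250) + D = (-24314 - 6250) - 125 = -30564 - 125 = -30689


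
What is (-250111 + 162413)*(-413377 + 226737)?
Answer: 16367954720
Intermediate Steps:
(-250111 + 162413)*(-413377 + 226737) = -87698*(-186640) = 16367954720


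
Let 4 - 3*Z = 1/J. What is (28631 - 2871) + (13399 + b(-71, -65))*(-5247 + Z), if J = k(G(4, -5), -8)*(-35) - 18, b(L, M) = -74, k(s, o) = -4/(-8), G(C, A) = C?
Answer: -14882868745/213 ≈ -6.9873e+7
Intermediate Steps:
k(s, o) = ½ (k(s, o) = -4*(-⅛) = ½)
J = -71/2 (J = (½)*(-35) - 18 = -35/2 - 18 = -71/2 ≈ -35.500)
Z = 286/213 (Z = 4/3 - 1/(3*(-71/2)) = 4/3 - ⅓*(-2/71) = 4/3 + 2/213 = 286/213 ≈ 1.3427)
(28631 - 2871) + (13399 + b(-71, -65))*(-5247 + Z) = (28631 - 2871) + (13399 - 74)*(-5247 + 286/213) = 25760 + 13325*(-1117325/213) = 25760 - 14888355625/213 = -14882868745/213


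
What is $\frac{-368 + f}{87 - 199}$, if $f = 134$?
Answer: $\frac{117}{56} \approx 2.0893$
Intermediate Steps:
$\frac{-368 + f}{87 - 199} = \frac{-368 + 134}{87 - 199} = \frac{1}{-112} \left(-234\right) = \left(- \frac{1}{112}\right) \left(-234\right) = \frac{117}{56}$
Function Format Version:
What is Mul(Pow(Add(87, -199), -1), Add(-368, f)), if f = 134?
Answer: Rational(117, 56) ≈ 2.0893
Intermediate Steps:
Mul(Pow(Add(87, -199), -1), Add(-368, f)) = Mul(Pow(Add(87, -199), -1), Add(-368, 134)) = Mul(Pow(-112, -1), -234) = Mul(Rational(-1, 112), -234) = Rational(117, 56)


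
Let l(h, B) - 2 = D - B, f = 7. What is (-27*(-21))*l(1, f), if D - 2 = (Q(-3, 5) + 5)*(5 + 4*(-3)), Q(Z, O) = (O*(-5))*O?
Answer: 474579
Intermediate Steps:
Q(Z, O) = -5*O² (Q(Z, O) = (-5*O)*O = -5*O²)
D = 842 (D = 2 + (-5*5² + 5)*(5 + 4*(-3)) = 2 + (-5*25 + 5)*(5 - 12) = 2 + (-125 + 5)*(-7) = 2 - 120*(-7) = 2 + 840 = 842)
l(h, B) = 844 - B (l(h, B) = 2 + (842 - B) = 844 - B)
(-27*(-21))*l(1, f) = (-27*(-21))*(844 - 1*7) = 567*(844 - 7) = 567*837 = 474579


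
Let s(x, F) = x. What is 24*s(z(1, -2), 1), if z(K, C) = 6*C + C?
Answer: -336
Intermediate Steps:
z(K, C) = 7*C
24*s(z(1, -2), 1) = 24*(7*(-2)) = 24*(-14) = -336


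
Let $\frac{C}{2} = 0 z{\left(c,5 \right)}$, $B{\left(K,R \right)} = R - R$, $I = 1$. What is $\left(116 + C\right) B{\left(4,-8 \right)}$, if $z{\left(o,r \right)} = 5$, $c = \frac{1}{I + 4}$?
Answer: $0$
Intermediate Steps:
$B{\left(K,R \right)} = 0$
$c = \frac{1}{5}$ ($c = \frac{1}{1 + 4} = \frac{1}{5} \approx 0.2$)
$C = 0$ ($C = 2 \cdot 0 \cdot 5 = 2 \cdot 0 = 0$)
$\left(116 + C\right) B{\left(4,-8 \right)} = \left(116 + 0\right) 0 = 116 \cdot 0 = 0$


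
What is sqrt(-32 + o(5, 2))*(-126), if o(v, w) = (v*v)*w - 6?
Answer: -252*sqrt(3) ≈ -436.48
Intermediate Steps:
o(v, w) = -6 + w*v**2 (o(v, w) = v**2*w - 6 = w*v**2 - 6 = -6 + w*v**2)
sqrt(-32 + o(5, 2))*(-126) = sqrt(-32 + (-6 + 2*5**2))*(-126) = sqrt(-32 + (-6 + 2*25))*(-126) = sqrt(-32 + (-6 + 50))*(-126) = sqrt(-32 + 44)*(-126) = sqrt(12)*(-126) = (2*sqrt(3))*(-126) = -252*sqrt(3)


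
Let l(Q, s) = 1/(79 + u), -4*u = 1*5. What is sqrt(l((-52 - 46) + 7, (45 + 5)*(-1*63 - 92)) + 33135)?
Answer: sqrt(3204851579)/311 ≈ 182.03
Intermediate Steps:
u = -5/4 ≈ -1.2500
l(Q, s) = 4/311 (l(Q, s) = 1/(79 - 5/4) = 1/(311/4) = 4/311)
sqrt(l((-52 - 46) + 7, (45 + 5)*(-1*63 - 92)) + 33135) = sqrt(4/311 + 33135) = sqrt(10304989/311) = sqrt(3204851579)/311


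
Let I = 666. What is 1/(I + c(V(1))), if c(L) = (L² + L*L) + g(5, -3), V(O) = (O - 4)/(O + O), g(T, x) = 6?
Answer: 2/1353 ≈ 0.0014782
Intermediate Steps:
V(O) = (-4 + O)/(2*O) (V(O) = (-4 + O)/((2*O)) = (-4 + O)*(1/(2*O)) = (-4 + O)/(2*O))
c(L) = 6 + 2*L² (c(L) = (L² + L*L) + 6 = (L² + L²) + 6 = 2*L² + 6 = 6 + 2*L²)
1/(I + c(V(1))) = 1/(666 + (6 + 2*((½)*(-4 + 1)/1)²)) = 1/(666 + (6 + 2*((½)*1*(-3))²)) = 1/(666 + (6 + 2*(-3/2)²)) = 1/(666 + (6 + 2*(9/4))) = 1/(666 + (6 + 9/2)) = 1/(666 + 21/2) = 1/(1353/2) = 2/1353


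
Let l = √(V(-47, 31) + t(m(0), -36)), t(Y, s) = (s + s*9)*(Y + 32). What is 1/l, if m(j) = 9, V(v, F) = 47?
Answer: -I*√14713/14713 ≈ -0.0082442*I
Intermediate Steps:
t(Y, s) = 10*s*(32 + Y) (t(Y, s) = (s + 9*s)*(32 + Y) = (10*s)*(32 + Y) = 10*s*(32 + Y))
l = I*√14713 (l = √(47 + 10*(-36)*(32 + 9)) = √(47 + 10*(-36)*41) = √(47 - 14760) = √(-14713) = I*√14713 ≈ 121.3*I)
1/l = 1/(I*√14713) = -I*√14713/14713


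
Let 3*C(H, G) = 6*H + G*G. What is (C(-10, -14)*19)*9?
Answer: 7752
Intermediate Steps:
C(H, G) = 2*H + G²/3 (C(H, G) = (6*H + G*G)/3 = (6*H + G²)/3 = (G² + 6*H)/3 = 2*H + G²/3)
(C(-10, -14)*19)*9 = ((2*(-10) + (⅓)*(-14)²)*19)*9 = ((-20 + (⅓)*196)*19)*9 = ((-20 + 196/3)*19)*9 = ((136/3)*19)*9 = (2584/3)*9 = 7752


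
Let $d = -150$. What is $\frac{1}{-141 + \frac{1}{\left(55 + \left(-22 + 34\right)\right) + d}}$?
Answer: $- \frac{83}{11704} \approx -0.0070916$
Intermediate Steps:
$\frac{1}{-141 + \frac{1}{\left(55 + \left(-22 + 34\right)\right) + d}} = \frac{1}{-141 + \frac{1}{\left(55 + \left(-22 + 34\right)\right) - 150}} = \frac{1}{-141 + \frac{1}{\left(55 + 12\right) - 150}} = \frac{1}{-141 + \frac{1}{67 - 150}} = \frac{1}{-141 + \frac{1}{-83}} = \frac{1}{-141 - \frac{1}{83}} = \frac{1}{- \frac{11704}{83}} = - \frac{83}{11704}$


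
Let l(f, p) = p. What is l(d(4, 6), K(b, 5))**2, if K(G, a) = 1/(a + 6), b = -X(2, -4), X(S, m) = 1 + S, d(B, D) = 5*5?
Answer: 1/121 ≈ 0.0082645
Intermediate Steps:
d(B, D) = 25
b = -3 (b = -(1 + 2) = -1*3 = -3)
K(G, a) = 1/(6 + a)
l(d(4, 6), K(b, 5))**2 = (1/(6 + 5))**2 = (1/11)**2 = 1/121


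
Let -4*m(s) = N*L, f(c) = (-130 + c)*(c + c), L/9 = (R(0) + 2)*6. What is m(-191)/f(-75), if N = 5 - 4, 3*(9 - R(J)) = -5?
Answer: -57/10250 ≈ -0.0055610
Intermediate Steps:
R(J) = 32/3 (R(J) = 9 - ⅓*(-5) = 9 + 5/3 = 32/3)
N = 1
L = 684 (L = 9*((32/3 + 2)*6) = 9*((38/3)*6) = 9*76 = 684)
f(c) = 2*c*(-130 + c) (f(c) = (-130 + c)*(2*c) = 2*c*(-130 + c))
m(s) = -171 (m(s) = -684/4 = -¼*684 = -171)
m(-191)/f(-75) = -171*(-1/(150*(-130 - 75))) = -171/(2*(-75)*(-205)) = -171/30750 = -171*1/30750 = -57/10250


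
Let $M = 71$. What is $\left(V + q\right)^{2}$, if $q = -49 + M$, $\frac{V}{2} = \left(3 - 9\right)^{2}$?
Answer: $8836$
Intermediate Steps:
$V = 72$ ($V = 2 \left(3 - 9\right)^{2} = 2 \left(-6\right)^{2} = 2 \cdot 36 = 72$)
$q = 22$ ($q = -49 + 71 = 22$)
$\left(V + q\right)^{2} = \left(72 + 22\right)^{2} = 94^{2} = 8836$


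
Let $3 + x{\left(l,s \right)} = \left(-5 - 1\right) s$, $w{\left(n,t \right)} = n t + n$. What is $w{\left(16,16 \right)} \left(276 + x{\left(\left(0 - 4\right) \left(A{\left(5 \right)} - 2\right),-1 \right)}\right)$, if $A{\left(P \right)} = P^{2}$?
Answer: $75888$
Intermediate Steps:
$w{\left(n,t \right)} = n + n t$
$x{\left(l,s \right)} = -3 - 6 s$ ($x{\left(l,s \right)} = -3 + \left(-5 - 1\right) s = -3 - 6 s$)
$w{\left(16,16 \right)} \left(276 + x{\left(\left(0 - 4\right) \left(A{\left(5 \right)} - 2\right),-1 \right)}\right) = 16 \left(1 + 16\right) \left(276 - -3\right) = 16 \cdot 17 \left(276 + \left(-3 + 6\right)\right) = 272 \left(276 + 3\right) = 272 \cdot 279 = 75888$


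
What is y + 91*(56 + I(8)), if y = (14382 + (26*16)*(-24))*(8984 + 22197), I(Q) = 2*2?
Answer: 137139498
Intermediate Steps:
I(Q) = 4
y = 137134038 (y = (14382 + 416*(-24))*31181 = (14382 - 9984)*31181 = 4398*31181 = 137134038)
y + 91*(56 + I(8)) = 137134038 + 91*(56 + 4) = 137134038 + 91*60 = 137134038 + 5460 = 137139498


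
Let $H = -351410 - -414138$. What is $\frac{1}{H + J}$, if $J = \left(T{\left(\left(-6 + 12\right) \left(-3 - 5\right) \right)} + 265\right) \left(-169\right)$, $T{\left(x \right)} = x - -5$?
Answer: $\frac{1}{25210} \approx 3.9667 \cdot 10^{-5}$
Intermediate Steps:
$T{\left(x \right)} = 5 + x$ ($T{\left(x \right)} = x + 5 = 5 + x$)
$J = -37518$ ($J = \left(\left(5 + \left(-6 + 12\right) \left(-3 - 5\right)\right) + 265\right) \left(-169\right) = \left(\left(5 + 6 \left(-8\right)\right) + 265\right) \left(-169\right) = \left(\left(5 - 48\right) + 265\right) \left(-169\right) = \left(-43 + 265\right) \left(-169\right) = 222 \left(-169\right) = -37518$)
$H = 62728$ ($H = -351410 + 414138 = 62728$)
$\frac{1}{H + J} = \frac{1}{62728 - 37518} = \frac{1}{25210}$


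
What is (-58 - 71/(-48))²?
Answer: 7360369/2304 ≈ 3194.6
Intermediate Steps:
(-58 - 71/(-48))² = (-58 - 71*(-1/48))² = (-58 + 71/48)² = (-2713/48)² = 7360369/2304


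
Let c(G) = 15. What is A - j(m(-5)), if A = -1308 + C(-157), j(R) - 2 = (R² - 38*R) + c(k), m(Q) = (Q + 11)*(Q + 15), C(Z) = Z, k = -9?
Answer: -2802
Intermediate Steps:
m(Q) = (11 + Q)*(15 + Q)
j(R) = 17 + R² - 38*R (j(R) = 2 + ((R² - 38*R) + 15) = 2 + (15 + R² - 38*R) = 17 + R² - 38*R)
A = -1465 (A = -1308 - 157 = -1465)
A - j(m(-5)) = -1465 - (17 + (165 + (-5)² + 26*(-5))² - 38*(165 + (-5)² + 26*(-5))) = -1465 - (17 + (165 + 25 - 130)² - 38*(165 + 25 - 130)) = -1465 - (17 + 60² - 38*60) = -1465 - (17 + 3600 - 2280) = -1465 - 1*1337 = -1465 - 1337 = -2802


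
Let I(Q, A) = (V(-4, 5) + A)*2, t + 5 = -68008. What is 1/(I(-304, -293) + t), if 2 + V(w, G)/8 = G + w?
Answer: -1/68615 ≈ -1.4574e-5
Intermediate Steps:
V(w, G) = -16 + 8*G + 8*w (V(w, G) = -16 + 8*(G + w) = -16 + (8*G + 8*w) = -16 + 8*G + 8*w)
t = -68013 (t = -5 - 68008 = -68013)
I(Q, A) = -16 + 2*A (I(Q, A) = ((-16 + 8*5 + 8*(-4)) + A)*2 = ((-16 + 40 - 32) + A)*2 = (-8 + A)*2 = -16 + 2*A)
1/(I(-304, -293) + t) = 1/((-16 + 2*(-293)) - 68013) = 1/((-16 - 586) - 68013) = 1/(-602 - 68013) = 1/(-68615) = -1/68615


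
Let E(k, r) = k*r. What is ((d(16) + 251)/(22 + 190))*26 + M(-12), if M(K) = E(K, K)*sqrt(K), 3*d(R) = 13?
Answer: 4979/159 + 288*I*sqrt(3) ≈ 31.314 + 498.83*I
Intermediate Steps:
d(R) = 13/3 (d(R) = (1/3)*13 = 13/3)
M(K) = K**(5/2) (M(K) = (K*K)*sqrt(K) = K**2*sqrt(K) = K**(5/2))
((d(16) + 251)/(22 + 190))*26 + M(-12) = ((13/3 + 251)/(22 + 190))*26 + (-12)**(5/2) = ((766/3)/212)*26 + 288*I*sqrt(3) = ((766/3)*(1/212))*26 + 288*I*sqrt(3) = (383/318)*26 + 288*I*sqrt(3) = 4979/159 + 288*I*sqrt(3)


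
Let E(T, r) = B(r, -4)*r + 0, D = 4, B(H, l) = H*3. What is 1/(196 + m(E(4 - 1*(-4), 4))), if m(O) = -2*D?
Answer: 1/188 ≈ 0.0053191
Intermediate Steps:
B(H, l) = 3*H
E(T, r) = 3*r² (E(T, r) = (3*r)*r + 0 = 3*r² + 0 = 3*r²)
m(O) = -8 (m(O) = -2*4 = -8)
1/(196 + m(E(4 - 1*(-4), 4))) = 1/(196 - 8) = 1/188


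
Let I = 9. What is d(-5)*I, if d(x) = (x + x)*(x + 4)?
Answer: 90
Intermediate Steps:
d(x) = 2*x*(4 + x) (d(x) = (2*x)*(4 + x) = 2*x*(4 + x))
d(-5)*I = (2*(-5)*(4 - 5))*9 = (2*(-5)*(-1))*9 = 10*9 = 90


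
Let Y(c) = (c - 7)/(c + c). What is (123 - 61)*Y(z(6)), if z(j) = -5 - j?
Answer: 558/11 ≈ 50.727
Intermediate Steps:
Y(c) = (-7 + c)/(2*c) (Y(c) = (-7 + c)/((2*c)) = (-7 + c)*(1/(2*c)) = (-7 + c)/(2*c))
(123 - 61)*Y(z(6)) = (123 - 61)*((-7 + (-5 - 1*6))/(2*(-5 - 1*6))) = 62*((-7 + (-5 - 6))/(2*(-5 - 6))) = 62*((½)*(-7 - 11)/(-11)) = 62*((½)*(-1/11)*(-18)) = 62*(9/11) = 558/11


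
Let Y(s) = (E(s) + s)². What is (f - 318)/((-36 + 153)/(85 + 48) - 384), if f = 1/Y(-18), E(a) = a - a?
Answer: 13703123/16509420 ≈ 0.83002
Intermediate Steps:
E(a) = 0
Y(s) = s² (Y(s) = (0 + s)² = s²)
f = 1/324 (f = 1/((-18)²) = 1/324 ≈ 0.0030864)
(f - 318)/((-36 + 153)/(85 + 48) - 384) = (1/324 - 318)/((-36 + 153)/(85 + 48) - 384) = -103031/(324*(117/133 - 384)) = -103031/(324*(-50955/133)) = -103031/324*(-133/50955) = 13703123/16509420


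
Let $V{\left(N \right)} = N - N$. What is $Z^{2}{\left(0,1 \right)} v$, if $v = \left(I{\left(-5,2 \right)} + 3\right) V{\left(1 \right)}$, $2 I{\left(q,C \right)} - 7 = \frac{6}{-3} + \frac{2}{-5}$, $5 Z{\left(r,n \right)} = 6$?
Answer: $0$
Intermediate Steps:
$V{\left(N \right)} = 0$
$Z{\left(r,n \right)} = \frac{6}{5}$ ($Z{\left(r,n \right)} = \frac{1}{5} \cdot 6 = \frac{6}{5}$)
$I{\left(q,C \right)} = \frac{23}{10}$ ($I{\left(q,C \right)} = \frac{7}{2} + \frac{\frac{6}{-3} + \frac{2}{-5}}{2} = \frac{7}{2} + \frac{6 \left(- \frac{1}{3}\right) + 2 \left(- \frac{1}{5}\right)}{2} = \frac{7}{2} + \frac{-2 - \frac{2}{5}}{2} = \frac{7}{2} + \frac{1}{2} \left(- \frac{12}{5}\right) = \frac{7}{2} - \frac{6}{5} = \frac{23}{10}$)
$v = 0$ ($v = \left(\frac{23}{10} + 3\right) 0 = \frac{53}{10} \cdot 0 = 0$)
$Z^{2}{\left(0,1 \right)} v = \left(\frac{6}{5}\right)^{2} \cdot 0 = \frac{36}{25} \cdot 0 = 0$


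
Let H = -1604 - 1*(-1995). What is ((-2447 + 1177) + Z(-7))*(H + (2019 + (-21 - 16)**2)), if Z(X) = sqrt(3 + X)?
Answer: -4799330 + 7558*I ≈ -4.7993e+6 + 7558.0*I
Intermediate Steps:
H = 391 (H = -1604 + 1995 = 391)
((-2447 + 1177) + Z(-7))*(H + (2019 + (-21 - 16)**2)) = ((-2447 + 1177) + sqrt(3 - 7))*(391 + (2019 + (-21 - 16)**2)) = (-1270 + sqrt(-4))*(391 + (2019 + (-37)**2)) = (-1270 + 2*I)*(391 + (2019 + 1369)) = (-1270 + 2*I)*(391 + 3388) = (-1270 + 2*I)*3779 = -4799330 + 7558*I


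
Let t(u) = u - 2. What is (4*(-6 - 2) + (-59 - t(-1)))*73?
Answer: -6424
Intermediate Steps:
t(u) = -2 + u
(4*(-6 - 2) + (-59 - t(-1)))*73 = (4*(-6 - 2) + (-59 - (-2 - 1)))*73 = (4*(-8) + (-59 - 1*(-3)))*73 = (-32 + (-59 + 3))*73 = (-32 - 56)*73 = -88*73 = -6424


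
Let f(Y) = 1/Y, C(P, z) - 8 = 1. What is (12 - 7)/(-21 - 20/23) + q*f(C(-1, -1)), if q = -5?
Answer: -3550/4527 ≈ -0.78418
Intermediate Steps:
C(P, z) = 9 (C(P, z) = 8 + 1 = 9)
f(Y) = 1/Y
(12 - 7)/(-21 - 20/23) + q*f(C(-1, -1)) = (12 - 7)/(-21 - 20/23) - 5/9 = 5/(-21 - 20*1/23) - 5*1/9 = 5/(-21 - 20/23) - 5/9 = 5/(-503/23) - 5/9 = 5*(-23/503) - 5/9 = -115/503 - 5/9 = -3550/4527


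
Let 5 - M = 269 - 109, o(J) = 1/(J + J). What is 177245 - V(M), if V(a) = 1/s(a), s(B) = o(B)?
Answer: 177555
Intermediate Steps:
o(J) = 1/(2*J)
s(B) = 1/(2*B)
M = -155 (M = 5 - (269 - 109) = 5 - 1*160 = 5 - 160 = -155)
V(a) = 2*a (V(a) = 1/(1/(2*a)) = 2*a)
177245 - V(M) = 177245 - 2*(-155) = 177245 - 1*(-310) = 177245 + 310 = 177555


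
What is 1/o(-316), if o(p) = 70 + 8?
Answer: 1/78 ≈ 0.012821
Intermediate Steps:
o(p) = 78
1/o(-316) = 1/78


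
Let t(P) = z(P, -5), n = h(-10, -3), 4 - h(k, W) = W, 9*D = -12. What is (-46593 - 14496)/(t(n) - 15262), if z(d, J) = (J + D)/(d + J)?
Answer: 366534/91591 ≈ 4.0019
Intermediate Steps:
D = -4/3 (D = (1/9)*(-12) = -4/3 ≈ -1.3333)
h(k, W) = 4 - W
n = 7 (n = 4 - 1*(-3) = 4 + 3 = 7)
z(d, J) = (-4/3 + J)/(J + d) (z(d, J) = (J - 4/3)/(d + J) = (-4/3 + J)/(J + d))
t(P) = -19/(3*(-5 + P)) (t(P) = (-4/3 - 5)/(-5 + P) = -19/3/(-5 + P) = -19/(3*(-5 + P)))
(-46593 - 14496)/(t(n) - 15262) = (-46593 - 14496)/(-19/(-15 + 3*7) - 15262) = -61089/(-19/(-15 + 21) - 15262) = -61089/(-19/6 - 15262) = -61089/(-91591/6) = -61089*(-6/91591) = 366534/91591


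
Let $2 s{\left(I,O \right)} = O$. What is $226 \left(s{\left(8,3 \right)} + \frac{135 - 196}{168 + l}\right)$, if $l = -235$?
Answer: $\frac{36499}{67} \approx 544.76$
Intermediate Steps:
$s{\left(I,O \right)} = \frac{O}{2}$
$226 \left(s{\left(8,3 \right)} + \frac{135 - 196}{168 + l}\right) = 226 \left(\frac{1}{2} \cdot 3 + \frac{135 - 196}{168 - 235}\right) = 226 \left(\frac{3}{2} - \frac{61}{-67}\right) = 226 \left(\frac{3}{2} - - \frac{61}{67}\right) = 226 \left(\frac{3}{2} + \frac{61}{67}\right) = 226 \cdot \frac{323}{134} = \frac{36499}{67}$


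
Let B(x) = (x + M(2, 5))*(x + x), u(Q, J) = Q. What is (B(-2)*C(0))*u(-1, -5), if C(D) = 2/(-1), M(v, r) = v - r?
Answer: 40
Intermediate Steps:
C(D) = -2 (C(D) = 2*(-1) = -2)
B(x) = 2*x*(-3 + x) (B(x) = (x + (2 - 1*5))*(x + x) = (x + (2 - 5))*(2*x) = (x - 3)*(2*x) = (-3 + x)*(2*x) = 2*x*(-3 + x))
(B(-2)*C(0))*u(-1, -5) = ((2*(-2)*(-3 - 2))*(-2))*(-1) = ((2*(-2)*(-5))*(-2))*(-1) = (20*(-2))*(-1) = -40*(-1) = 40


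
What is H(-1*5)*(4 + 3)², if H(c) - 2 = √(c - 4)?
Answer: 98 + 147*I ≈ 98.0 + 147.0*I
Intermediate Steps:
H(c) = 2 + √(-4 + c) (H(c) = 2 + √(c - 4) = 2 + √(-4 + c))
H(-1*5)*(4 + 3)² = (2 + √(-4 - 1*5))*(4 + 3)² = (2 + √(-4 - 5))*7² = (2 + √(-9))*49 = (2 + 3*I)*49 = 98 + 147*I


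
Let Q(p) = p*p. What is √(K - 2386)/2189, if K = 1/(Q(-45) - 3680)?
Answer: 9*I*√80682905/3622795 ≈ 0.022315*I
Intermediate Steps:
Q(p) = p²
K = -1/1655 (K = 1/((-45)² - 3680) = 1/(2025 - 3680) = 1/(-1655) = -1/1655 ≈ -0.00060423)
√(K - 2386)/2189 = √(-1/1655 - 2386)/2189 = √(-3948831/1655)*(1/2189) = (9*I*√80682905/1655)*(1/2189) = 9*I*√80682905/3622795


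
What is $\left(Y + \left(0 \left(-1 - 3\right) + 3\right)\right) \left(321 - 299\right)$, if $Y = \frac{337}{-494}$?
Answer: $\frac{12595}{247} \approx 50.992$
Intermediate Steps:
$Y = - \frac{337}{494}$ ($Y = 337 \left(- \frac{1}{494}\right) = - \frac{337}{494} \approx -0.68219$)
$\left(Y + \left(0 \left(-1 - 3\right) + 3\right)\right) \left(321 - 299\right) = \left(- \frac{337}{494} + \left(0 \left(-1 - 3\right) + 3\right)\right) \left(321 - 299\right) = \left(- \frac{337}{494} + \left(0 \left(-1 - 3\right) + 3\right)\right) 22 = \left(- \frac{337}{494} + \left(0 \left(-4\right) + 3\right)\right) 22 = \left(- \frac{337}{494} + \left(0 + 3\right)\right) 22 = \left(- \frac{337}{494} + 3\right) 22 = \frac{1145}{494} \cdot 22 = \frac{12595}{247}$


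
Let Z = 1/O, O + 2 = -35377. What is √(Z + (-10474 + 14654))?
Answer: √581332864889/11793 ≈ 64.653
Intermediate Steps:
O = -35379 (O = -2 - 35377 = -35379)
Z = -1/35379 (Z = 1/(-35379) = -1/35379 ≈ -2.8265e-5)
√(Z + (-10474 + 14654)) = √(-1/35379 + (-10474 + 14654)) = √(-1/35379 + 4180) = √(147884219/35379) = √581332864889/11793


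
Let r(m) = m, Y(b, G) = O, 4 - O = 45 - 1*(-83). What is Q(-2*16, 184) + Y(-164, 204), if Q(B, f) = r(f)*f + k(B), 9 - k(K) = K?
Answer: 33773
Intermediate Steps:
O = -124 (O = 4 - (45 - 1*(-83)) = 4 - (45 + 83) = 4 - 1*128 = 4 - 128 = -124)
Y(b, G) = -124
k(K) = 9 - K
Q(B, f) = 9 + f**2 - B (Q(B, f) = f*f + (9 - B) = f**2 + (9 - B) = 9 + f**2 - B)
Q(-2*16, 184) + Y(-164, 204) = (9 + 184**2 - (-2)*16) - 124 = (9 + 33856 - 1*(-32)) - 124 = (9 + 33856 + 32) - 124 = 33897 - 124 = 33773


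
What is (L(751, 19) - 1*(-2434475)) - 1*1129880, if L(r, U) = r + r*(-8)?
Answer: 1299338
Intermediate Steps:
L(r, U) = -7*r (L(r, U) = r - 8*r = -7*r)
(L(751, 19) - 1*(-2434475)) - 1*1129880 = (-7*751 - 1*(-2434475)) - 1*1129880 = (-5257 + 2434475) - 1129880 = 2429218 - 1129880 = 1299338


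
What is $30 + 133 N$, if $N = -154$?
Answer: $-20452$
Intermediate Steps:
$30 + 133 N = 30 + 133 \left(-154\right) = 30 - 20482 = -20452$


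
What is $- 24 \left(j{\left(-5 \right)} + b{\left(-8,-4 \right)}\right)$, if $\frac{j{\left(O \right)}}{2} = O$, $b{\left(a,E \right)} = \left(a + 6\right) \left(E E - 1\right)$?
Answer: $960$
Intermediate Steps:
$b{\left(a,E \right)} = \left(-1 + E^{2}\right) \left(6 + a\right)$ ($b{\left(a,E \right)} = \left(6 + a\right) \left(E^{2} - 1\right) = \left(6 + a\right) \left(-1 + E^{2}\right) = \left(-1 + E^{2}\right) \left(6 + a\right)$)
$j{\left(O \right)} = 2 O$
$- 24 \left(j{\left(-5 \right)} + b{\left(-8,-4 \right)}\right) = - 24 \left(2 \left(-5\right) - \left(-2 + 32\right)\right) = - 24 \left(-10 + \left(-6 + 8 + 6 \cdot 16 - 128\right)\right) = - 24 \left(-10 + \left(-6 + 8 + 96 - 128\right)\right) = - 24 \left(-10 - 30\right) = \left(-24\right) \left(-40\right) = 960$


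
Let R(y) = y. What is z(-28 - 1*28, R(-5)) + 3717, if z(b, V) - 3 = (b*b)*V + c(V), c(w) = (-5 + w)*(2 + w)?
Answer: -11930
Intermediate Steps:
z(b, V) = -7 + V² - 3*V + V*b² (z(b, V) = 3 + ((b*b)*V + (-10 + V² - 3*V)) = 3 + (b²*V + (-10 + V² - 3*V)) = 3 + (V*b² + (-10 + V² - 3*V)) = 3 + (-10 + V² - 3*V + V*b²) = -7 + V² - 3*V + V*b²)
z(-28 - 1*28, R(-5)) + 3717 = (-7 + (-5)² - 3*(-5) - 5*(-28 - 1*28)²) + 3717 = (-7 + 25 + 15 - 5*(-28 - 28)²) + 3717 = (-7 + 25 + 15 - 5*(-56)²) + 3717 = (-7 + 25 + 15 - 5*3136) + 3717 = (-7 + 25 + 15 - 15680) + 3717 = -15647 + 3717 = -11930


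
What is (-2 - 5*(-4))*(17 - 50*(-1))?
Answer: 1206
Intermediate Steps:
(-2 - 5*(-4))*(17 - 50*(-1)) = (-2 + 20)*(17 - 10*(-5)) = 18*(17 + 50) = 18*67 = 1206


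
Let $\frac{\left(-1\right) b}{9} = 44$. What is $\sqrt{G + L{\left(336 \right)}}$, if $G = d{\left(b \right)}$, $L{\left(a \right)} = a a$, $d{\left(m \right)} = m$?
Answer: $150 \sqrt{5} \approx 335.41$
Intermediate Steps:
$b = -396$ ($b = \left(-9\right) 44 = -396$)
$L{\left(a \right)} = a^{2}$
$G = -396$
$\sqrt{G + L{\left(336 \right)}} = \sqrt{-396 + 336^{2}} = \sqrt{-396 + 112896} = \sqrt{112500} = 150 \sqrt{5}$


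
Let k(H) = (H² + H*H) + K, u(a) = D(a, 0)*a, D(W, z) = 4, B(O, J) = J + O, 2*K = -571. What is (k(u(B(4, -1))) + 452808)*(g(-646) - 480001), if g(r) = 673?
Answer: -217044751344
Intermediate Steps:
K = -571/2 (K = (½)*(-571) = -571/2 ≈ -285.50)
u(a) = 4*a
k(H) = -571/2 + 2*H² (k(H) = (H² + H*H) - 571/2 = (H² + H²) - 571/2 = 2*H² - 571/2 = -571/2 + 2*H²)
(k(u(B(4, -1))) + 452808)*(g(-646) - 480001) = ((-571/2 + 2*(4*(-1 + 4))²) + 452808)*(673 - 480001) = ((-571/2 + 2*(4*3)²) + 452808)*(-479328) = ((-571/2 + 2*12²) + 452808)*(-479328) = ((-571/2 + 2*144) + 452808)*(-479328) = ((-571/2 + 288) + 452808)*(-479328) = (5/2 + 452808)*(-479328) = (905621/2)*(-479328) = -217044751344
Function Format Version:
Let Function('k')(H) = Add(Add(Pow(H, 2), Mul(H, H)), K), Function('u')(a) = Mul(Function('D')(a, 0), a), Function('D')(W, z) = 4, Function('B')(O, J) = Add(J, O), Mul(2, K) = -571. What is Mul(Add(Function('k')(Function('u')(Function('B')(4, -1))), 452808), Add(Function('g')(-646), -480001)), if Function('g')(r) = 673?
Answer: -217044751344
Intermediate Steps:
K = Rational(-571, 2) (K = Mul(Rational(1, 2), -571) = Rational(-571, 2) ≈ -285.50)
Function('u')(a) = Mul(4, a)
Function('k')(H) = Add(Rational(-571, 2), Mul(2, Pow(H, 2))) (Function('k')(H) = Add(Add(Pow(H, 2), Mul(H, H)), Rational(-571, 2)) = Add(Add(Pow(H, 2), Pow(H, 2)), Rational(-571, 2)) = Add(Mul(2, Pow(H, 2)), Rational(-571, 2)) = Add(Rational(-571, 2), Mul(2, Pow(H, 2))))
Mul(Add(Function('k')(Function('u')(Function('B')(4, -1))), 452808), Add(Function('g')(-646), -480001)) = Mul(Add(Add(Rational(-571, 2), Mul(2, Pow(Mul(4, Add(-1, 4)), 2))), 452808), Add(673, -480001)) = Mul(Add(Add(Rational(-571, 2), Mul(2, Pow(Mul(4, 3), 2))), 452808), -479328) = Mul(Add(Add(Rational(-571, 2), Mul(2, Pow(12, 2))), 452808), -479328) = Mul(Add(Add(Rational(-571, 2), Mul(2, 144)), 452808), -479328) = Mul(Add(Add(Rational(-571, 2), 288), 452808), -479328) = Mul(Add(Rational(5, 2), 452808), -479328) = Mul(Rational(905621, 2), -479328) = -217044751344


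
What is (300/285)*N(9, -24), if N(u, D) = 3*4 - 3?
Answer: 180/19 ≈ 9.4737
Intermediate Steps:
N(u, D) = 9 (N(u, D) = 12 - 3 = 9)
(300/285)*N(9, -24) = (300/285)*9 = (300*(1/285))*9 = (20/19)*9 = 180/19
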